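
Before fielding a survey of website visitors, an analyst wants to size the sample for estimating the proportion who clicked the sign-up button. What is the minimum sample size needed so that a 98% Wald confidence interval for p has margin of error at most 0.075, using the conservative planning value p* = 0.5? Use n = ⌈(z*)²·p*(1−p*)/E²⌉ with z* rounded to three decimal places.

The 98% critical value is z* = 2.326.
p*(1−p*) = 0.2500.
(z*)²·p*(1−p*)/E² = 5.410276·0.2500/0.005625 = 240.457.
Rounding up, n = 241.

n = 241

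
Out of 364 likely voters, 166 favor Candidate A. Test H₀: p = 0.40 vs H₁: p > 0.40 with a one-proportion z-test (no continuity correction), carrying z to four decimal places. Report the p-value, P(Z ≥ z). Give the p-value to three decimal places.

p-value = 0.015

Sample proportion p̂ = 166/364 = 0.45604.
Null standard error: √(0.40·0.60/364) = √0.000659341 = 0.025678.
z = (p̂ − p₀)/SE = (166/364 − 0.40)/0.025678 ≈ 2.1826.
p-value = P(Z ≥ z) with z = 2.1826 → 0.015.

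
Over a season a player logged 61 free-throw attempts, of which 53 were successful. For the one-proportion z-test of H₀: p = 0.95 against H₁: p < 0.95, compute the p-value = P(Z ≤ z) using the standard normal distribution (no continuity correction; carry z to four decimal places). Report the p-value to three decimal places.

p-value = 0.002

The sample proportion is 53/61 = 0.86885.
SE₀ = √(0.95·0.05/61) = 0.027905.
z = (p̂ − p₀)/SE = (53/61 − 0.95)/0.027905 ≈ -2.9080.
p-value = P(Z ≤ z) with z = -2.9080 → 0.002.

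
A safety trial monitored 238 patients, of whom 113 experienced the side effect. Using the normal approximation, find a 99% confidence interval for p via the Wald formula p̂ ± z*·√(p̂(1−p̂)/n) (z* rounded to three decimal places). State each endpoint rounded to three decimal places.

(0.391, 0.558)

With x = 113 successes in n = 238, p̂ = 0.47479.
SE = √(p̂(1−p̂)/n) = √(0.249364/238) = 0.032369.
z* = 2.576 at the 99% level.
Margin of error: 2.576 × 0.032369 = 0.08338.
Interval: 0.47479 ± 0.08338 → (0.391, 0.558).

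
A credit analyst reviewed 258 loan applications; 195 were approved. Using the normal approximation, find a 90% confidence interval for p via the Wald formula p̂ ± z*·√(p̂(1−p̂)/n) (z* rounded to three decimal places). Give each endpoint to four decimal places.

With x = 195 successes in n = 258, p̂ = 0.75581.
SE(p̂) = √(0.75581·0.24419/258) = 0.026746.
z* = 1.645 at the 90% level.
Margin of error: 1.645 × 0.026746 = 0.04400.
Interval: 0.75581 ± 0.04400 → (0.7118, 0.7998).

(0.7118, 0.7998)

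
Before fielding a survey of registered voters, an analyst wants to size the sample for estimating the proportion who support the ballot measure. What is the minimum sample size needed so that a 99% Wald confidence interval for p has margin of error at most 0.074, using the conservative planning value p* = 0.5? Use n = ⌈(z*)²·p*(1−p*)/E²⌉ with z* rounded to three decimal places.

n = 303

The 99% critical value is z* = 2.576.
p*(1−p*) = 0.50·0.50 = 0.2500.
Required n before rounding: 6.635776 × 0.2500 / 0.074² = 302.948.
⌈302.948⌉ = 303.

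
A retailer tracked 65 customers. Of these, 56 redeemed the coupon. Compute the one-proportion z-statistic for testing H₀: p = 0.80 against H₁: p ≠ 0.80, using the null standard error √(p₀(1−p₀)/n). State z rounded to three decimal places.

z = 1.240

p̂ = 56/65 = 0.86154.
Null standard error: √(0.80·0.20/65) = √0.002461538 = 0.049614.
z = (0.86154 − 0.80)/0.049614 = 0.06154/0.049614 = 1.240.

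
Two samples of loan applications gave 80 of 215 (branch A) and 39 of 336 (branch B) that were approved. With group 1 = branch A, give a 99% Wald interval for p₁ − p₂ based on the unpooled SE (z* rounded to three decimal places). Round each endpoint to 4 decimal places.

p̂₁ = 0.37209, p̂₂ = 0.11607, so the observed difference is 0.25602.
Unpooled SE = √(p̂₁(1−p̂₁)/n₁ + p̂₂(1−p̂₂)/n₂) = √(0.001086697 + 0.000305354) = 0.037310.
For 99% confidence, z* = 2.576. Margin of error = 0.09611.
Interval: 0.25602 ± 0.09611 → (0.1599, 0.3521).

(0.1599, 0.3521)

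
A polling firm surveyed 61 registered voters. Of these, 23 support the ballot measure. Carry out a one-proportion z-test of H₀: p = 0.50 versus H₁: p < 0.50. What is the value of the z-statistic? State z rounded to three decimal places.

p̂ = 23/61 = 0.37705.
SE₀ = √(0.50·0.50/61) = 0.064018.
Test statistic: z = -0.12295/0.064018 = -1.921.

z = -1.921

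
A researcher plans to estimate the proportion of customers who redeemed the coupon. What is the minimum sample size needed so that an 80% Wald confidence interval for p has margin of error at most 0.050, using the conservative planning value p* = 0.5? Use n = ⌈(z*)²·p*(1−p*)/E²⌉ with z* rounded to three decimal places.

z* = 1.282 at the 80% level.
p*(1−p*) = 0.50·0.50 = 0.2500.
Required n before rounding: 1.643524 × 0.2500 / 0.050² = 164.352.
⌈164.352⌉ = 165.

n = 165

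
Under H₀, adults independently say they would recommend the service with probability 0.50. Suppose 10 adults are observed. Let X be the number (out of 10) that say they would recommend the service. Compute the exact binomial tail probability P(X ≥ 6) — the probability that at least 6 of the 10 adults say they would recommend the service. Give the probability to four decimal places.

P = 0.3770

X ~ Binomial(n=10, p=0.50).
P(X ≥ 6) = Σ_{j=6}^{10} C(10,j)·0.50^j·0.50^{10−j}.
= 0.205078 + 0.117188 + 0.043945 + 0.009766 + 0.000977 = 0.3770.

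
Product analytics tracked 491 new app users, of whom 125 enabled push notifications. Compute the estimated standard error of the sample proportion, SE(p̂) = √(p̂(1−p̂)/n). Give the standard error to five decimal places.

SE = 0.01966

With x = 125 successes in n = 491, p̂ = 0.25458.
p̂(1−p̂) = 0.189769.
SE = √(0.189769/491) = √0.000386495 = 0.01966.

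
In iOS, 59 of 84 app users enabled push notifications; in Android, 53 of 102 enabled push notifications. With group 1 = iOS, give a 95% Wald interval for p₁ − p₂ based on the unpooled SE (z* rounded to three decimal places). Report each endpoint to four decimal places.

(0.0451, 0.3205)

p̂₁ = 0.70238, p̂₂ = 0.51961, so the observed difference is 0.18277.
SE = √(0.002488595 + 0.002447211) = √0.004935806 = 0.070255.
For 95% confidence, z* = 1.960. Margin = 1.960·0.070255 = 0.13770.
Interval: 0.18277 ± 0.13770 → (0.0451, 0.3205).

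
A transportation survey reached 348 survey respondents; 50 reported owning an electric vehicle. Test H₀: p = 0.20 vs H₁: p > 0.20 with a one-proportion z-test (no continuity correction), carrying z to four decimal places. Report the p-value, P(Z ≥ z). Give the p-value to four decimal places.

p-value = 0.9957

With x = 50 successes in n = 348, p̂ = 0.14368.
Null standard error: √(0.20·0.80/348) = √0.000459770 = 0.021442.
z = (p̂ − p₀)/SE = (50/348 − 0.20)/0.021442 ≈ -2.6267.
From the standard normal, P(Z ≥ z) = 0.9957.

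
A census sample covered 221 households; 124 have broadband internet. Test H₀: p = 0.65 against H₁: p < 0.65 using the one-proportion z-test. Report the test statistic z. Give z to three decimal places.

The sample proportion is 124/221 = 0.56109.
SE₀ = √(0.65·0.35/221) = 0.032084.
z = (0.56109 − 0.65)/0.032084 = -0.08891/0.032084 = -2.771.

z = -2.771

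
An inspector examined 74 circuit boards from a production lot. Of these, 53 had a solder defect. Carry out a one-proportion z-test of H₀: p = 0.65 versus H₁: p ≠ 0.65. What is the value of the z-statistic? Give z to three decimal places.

Sample proportion p̂ = 53/74 = 0.71622.
SE₀ = √(0.65·0.35/74) = 0.055447.
z = (p̂ − p₀)/SE = (0.71622 − 0.65)/0.055447 = 1.194.

z = 1.194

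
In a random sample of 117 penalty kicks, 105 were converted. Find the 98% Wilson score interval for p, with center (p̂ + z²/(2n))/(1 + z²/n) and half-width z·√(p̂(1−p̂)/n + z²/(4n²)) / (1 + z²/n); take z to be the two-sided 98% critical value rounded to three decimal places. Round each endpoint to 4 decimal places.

p̂ = 105/117 = 0.89744; z = 2.326, so z² = 5.410276.
Denominator 1 + z²/n = 1 + 5.410276/117 = 1.046242.
Center = (0.89744 + 0.023121)/1.046242 = 0.87987.
Radicand: p̂(1−p̂)/n + z²/(4n²) = 0.000786707 + 0.000098807 = 0.000885514.
Half-width = 2.326·√0.000885514/1.046242 = 0.06616.
So the interval runs from 0.8137 to 0.9460.

(0.8137, 0.9460)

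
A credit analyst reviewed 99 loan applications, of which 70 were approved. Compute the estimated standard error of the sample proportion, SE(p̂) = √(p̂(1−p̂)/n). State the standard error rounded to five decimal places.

SE = 0.04574

p̂ = 70/99 = 0.70707.
p̂(1−p̂) = 0.70707·0.29293 = 0.207122.
Dividing by n and taking the root: √0.002092141 = 0.04574.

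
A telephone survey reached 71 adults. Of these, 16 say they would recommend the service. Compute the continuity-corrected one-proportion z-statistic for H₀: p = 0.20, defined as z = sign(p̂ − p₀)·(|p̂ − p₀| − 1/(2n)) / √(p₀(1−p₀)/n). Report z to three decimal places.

The sample proportion is 16/71 = 0.22535. p̂ − p₀ = 0.025352.
1/(2n) = 0.007042.
Corrected numerator: |0.025352| − 0.007042 = 0.018310.
Under H₀, SE = √(p₀(1−p₀)/n) = √(0.20·0.80/71) = √0.002253521 = 0.047471.
z = (+)0.018310/0.047471 = 0.386.

z = 0.386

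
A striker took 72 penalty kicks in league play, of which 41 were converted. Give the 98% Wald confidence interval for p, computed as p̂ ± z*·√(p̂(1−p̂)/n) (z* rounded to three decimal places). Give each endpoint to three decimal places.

The sample proportion is 41/72 = 0.56944.
Standard error of p̂: √(0.245177/72) = √0.003405243 = 0.058354.
The 98% critical value is z* = 2.326.
Margin of error: 2.326 × 0.058354 = 0.13573.
Interval: 0.56944 ± 0.13573 → (0.434, 0.705).

(0.434, 0.705)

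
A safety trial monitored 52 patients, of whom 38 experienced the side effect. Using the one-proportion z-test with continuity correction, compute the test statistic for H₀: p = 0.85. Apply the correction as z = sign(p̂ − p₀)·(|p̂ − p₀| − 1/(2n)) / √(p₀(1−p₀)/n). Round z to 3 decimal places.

Sample proportion p̂ = 38/52 = 0.73077. p̂ − p₀ = -0.119231.
1/(2n) = 0.009615.
Corrected numerator: |-0.119231| − 0.009615 = 0.109616.
Null standard error: √(0.85·0.15/52) = √0.002451923 = 0.049517.
z = (−)0.109616/0.049517 = -2.214.

z = -2.214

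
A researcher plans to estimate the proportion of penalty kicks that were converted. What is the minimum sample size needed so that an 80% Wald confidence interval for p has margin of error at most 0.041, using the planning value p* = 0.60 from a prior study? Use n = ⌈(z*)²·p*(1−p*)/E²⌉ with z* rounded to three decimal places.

n = 235

The 80% critical value is z* = 1.282.
p*(1−p*) = 0.60·0.40 = 0.2400.
(z*)²·p*(1−p*)/E² = 1.643524·0.2400/0.001681 = 234.649.
⌈234.649⌉ = 235.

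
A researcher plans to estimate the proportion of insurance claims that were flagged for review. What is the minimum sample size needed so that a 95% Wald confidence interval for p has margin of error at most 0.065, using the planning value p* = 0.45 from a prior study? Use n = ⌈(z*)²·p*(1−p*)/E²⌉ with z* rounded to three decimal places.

For 95% confidence, z* = 1.960.
p*(1−p*) = 0.45·0.55 = 0.2475.
Required n before rounding: 3.841600 × 0.2475 / 0.065² = 225.040.
Rounding up, n = 226.

n = 226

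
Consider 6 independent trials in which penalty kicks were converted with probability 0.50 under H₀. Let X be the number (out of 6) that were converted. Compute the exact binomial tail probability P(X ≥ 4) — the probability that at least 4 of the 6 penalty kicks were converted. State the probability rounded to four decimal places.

P = 0.3438

X ~ Binomial(n=6, p=0.50).
P(X ≥ 4) = C(6,4)·0.50^4·0.50^2 + C(6,5)·0.50^5·0.50^1 + C(6,6)·0.50^6·0.50^0.
= 0.234375 + 0.093750 + 0.015625 = 0.3438.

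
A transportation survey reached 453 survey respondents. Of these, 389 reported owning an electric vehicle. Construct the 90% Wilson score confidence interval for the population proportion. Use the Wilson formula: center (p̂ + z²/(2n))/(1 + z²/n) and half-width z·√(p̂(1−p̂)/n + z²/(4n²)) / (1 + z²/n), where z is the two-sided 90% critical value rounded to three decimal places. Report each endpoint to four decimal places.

(0.8297, 0.8835)

Here p̂ = 389/453 = 0.85872 and z = 1.645 (z² = 2.706025).
Denominator 1 + z²/n = 1 + 2.706025/453 = 1.005974.
Adjusted center: (0.85872 + z²/(2n))/1.005974 = 0.85659.
Radicand: p̂(1−p̂)/n + z²/(4n²) = 0.000267815 + 0.000003297 = 0.000271112.
Half-width = z·√(radicand)/denom = 1.645·0.016465/1.005974 = 0.02692.
Interval: 0.85659 ± 0.02692 → (0.8297, 0.8835).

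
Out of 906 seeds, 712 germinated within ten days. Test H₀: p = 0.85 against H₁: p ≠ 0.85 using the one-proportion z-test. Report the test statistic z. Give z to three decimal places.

With x = 712 successes in n = 906, p̂ = 0.78587.
Null standard error: √(0.85·0.15/906) = √0.000140728 = 0.011863.
z = (p̂ − p₀)/SE = (0.78587 − 0.85)/0.011863 = -5.406.

z = -5.406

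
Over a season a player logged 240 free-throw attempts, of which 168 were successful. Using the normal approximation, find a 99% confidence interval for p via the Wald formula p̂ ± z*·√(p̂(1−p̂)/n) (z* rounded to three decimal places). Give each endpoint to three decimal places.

(0.624, 0.776)

With x = 168 successes in n = 240, p̂ = 0.70000.
SE = √(p̂(1−p̂)/n) = √(0.210000/240) = 0.029580.
The 99% critical value is z* = 2.576.
Margin = 2.576·0.029580 = 0.07620.
Interval: 0.70000 ± 0.07620 → (0.624, 0.776).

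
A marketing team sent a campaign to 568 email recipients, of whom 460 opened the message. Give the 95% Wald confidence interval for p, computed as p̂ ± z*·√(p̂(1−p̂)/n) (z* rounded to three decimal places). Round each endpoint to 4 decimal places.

With x = 460 successes in n = 568, p̂ = 0.80986.
SE = √(p̂(1−p̂)/n) = √(0.153987/568) = 0.016465.
For 95% confidence, z* = 1.960.
Margin = 1.960·0.016465 = 0.03227.
CI: 0.80986 ± 0.03227 = (0.7776, 0.8421).

(0.7776, 0.8421)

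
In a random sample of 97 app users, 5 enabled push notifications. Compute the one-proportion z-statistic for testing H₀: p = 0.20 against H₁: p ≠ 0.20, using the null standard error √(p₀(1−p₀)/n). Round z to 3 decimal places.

z = -3.655

With x = 5 successes in n = 97, p̂ = 0.05155.
SE₀ = √(0.20·0.80/97) = 0.040614.
z = (0.05155 − 0.20)/0.040614 = -0.14845/0.040614 = -3.655.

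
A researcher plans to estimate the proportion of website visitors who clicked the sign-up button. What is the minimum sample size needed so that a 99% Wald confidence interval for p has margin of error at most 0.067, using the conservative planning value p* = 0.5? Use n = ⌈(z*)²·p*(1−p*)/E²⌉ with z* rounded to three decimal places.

n = 370

z* = 2.576 at the 99% level.
p*(1−p*) = 0.2500.
Required n before rounding: 6.635776 × 0.2500 / 0.067² = 369.558.
Rounding up, n = 370.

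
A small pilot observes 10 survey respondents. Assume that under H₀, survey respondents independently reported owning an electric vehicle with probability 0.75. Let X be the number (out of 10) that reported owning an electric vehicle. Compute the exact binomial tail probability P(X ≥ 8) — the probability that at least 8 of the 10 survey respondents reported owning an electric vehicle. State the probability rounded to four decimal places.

X is binomial with n = 10 and p = 0.75.
P(X ≥ 8) = C(10,8)·0.75^8·0.25^2 + C(10,9)·0.75^9·0.25^1 + C(10,10)·0.75^10·0.25^0.
= 0.281568 + 0.187712 + 0.056314 = 0.5256.

P = 0.5256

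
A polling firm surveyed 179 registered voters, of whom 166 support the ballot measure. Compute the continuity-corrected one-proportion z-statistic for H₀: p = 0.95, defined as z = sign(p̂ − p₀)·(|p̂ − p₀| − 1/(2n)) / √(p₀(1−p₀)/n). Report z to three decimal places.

Sample proportion p̂ = 166/179 = 0.92737. p̂ − p₀ = -0.022626.
1/(2n) = 0.002793.
Corrected numerator: |-0.022626| − 0.002793 = 0.019833.
Null standard error: √(0.95·0.05/179) = √0.000265363 = 0.016290.
z = −0.019833/0.016290 = -1.217.

z = -1.217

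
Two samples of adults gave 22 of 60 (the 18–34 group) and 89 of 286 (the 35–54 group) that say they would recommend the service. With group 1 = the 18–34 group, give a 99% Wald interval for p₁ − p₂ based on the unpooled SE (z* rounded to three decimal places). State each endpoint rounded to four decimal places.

(-0.1196, 0.2306)

p̂₁ = 22/60 = 0.36667, p̂₂ = 89/286 = 0.31119; p̂₁ − p̂₂ = 0.05548.
SE = √(0.003870370 + 0.000749477) = √0.004619847 = 0.067969.
The 99% critical value is z* = 2.576. Margin = 2.576·0.067969 = 0.17509.
CI: 0.05548 ± 0.17509 = (-0.1196, 0.2306).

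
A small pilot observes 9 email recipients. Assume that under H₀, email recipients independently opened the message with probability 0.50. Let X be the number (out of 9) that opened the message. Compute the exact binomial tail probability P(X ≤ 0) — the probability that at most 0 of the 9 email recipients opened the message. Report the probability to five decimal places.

P = 0.00195

X ~ Binomial(n=9, p=0.50).
P(X ≤ 0) = C(9,0)·0.50^0·0.50^9.
= 0.001953 = 0.00195.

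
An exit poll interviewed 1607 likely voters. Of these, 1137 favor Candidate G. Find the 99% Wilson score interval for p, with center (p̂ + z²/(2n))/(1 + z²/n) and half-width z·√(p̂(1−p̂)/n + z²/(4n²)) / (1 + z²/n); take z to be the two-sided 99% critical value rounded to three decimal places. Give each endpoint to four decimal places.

(0.6775, 0.7359)

Here p̂ = 1137/1607 = 0.70753 and z = 2.576 (z² = 6.635776).
Denominator 1 + z²/n = 1 + 6.635776/1607 = 1.004129.
Center = (0.70753 + 0.002065)/1.004129 = 0.70668.
Radicand: p̂(1−p̂)/n + z²/(4n²) = 0.000128769 + 0.000000642 = 0.000129411.
Half-width = z·√(radicand)/denom = 2.576·0.011376/1.004129 = 0.02918.
CI: 0.70668 ± 0.02918 = (0.6775, 0.7359).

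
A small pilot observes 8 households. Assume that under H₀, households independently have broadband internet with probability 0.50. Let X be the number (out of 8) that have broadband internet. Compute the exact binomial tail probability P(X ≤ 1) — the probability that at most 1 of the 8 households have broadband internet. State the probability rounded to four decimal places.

P = 0.0352

X ~ Binomial(n=8, p=0.50).
P(X ≤ 1) = C(8,0)·0.50^0·0.50^8 + C(8,1)·0.50^1·0.50^7.
= 0.003906 + 0.031250 = 0.0352.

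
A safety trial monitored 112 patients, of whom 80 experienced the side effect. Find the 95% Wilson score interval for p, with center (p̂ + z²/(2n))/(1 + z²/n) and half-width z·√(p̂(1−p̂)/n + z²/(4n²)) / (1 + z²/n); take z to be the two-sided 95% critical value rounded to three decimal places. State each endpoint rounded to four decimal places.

p̂ = 80/112 = 0.71429; z = 1.960, so z² = 3.841600.
1 + z²/n = 1.034300.
Center = (0.71429 + 0.017150)/1.034300 = 0.70718.
Radicand: p̂(1−p̂)/n + z²/(4n²) = 0.001822157 + 0.000076562 = 0.001898719.
Half-width = z·√(radicand)/denom = 1.960·0.043574/1.034300 = 0.08257.
Interval: 0.70718 ± 0.08257 → (0.6246, 0.7898).

(0.6246, 0.7898)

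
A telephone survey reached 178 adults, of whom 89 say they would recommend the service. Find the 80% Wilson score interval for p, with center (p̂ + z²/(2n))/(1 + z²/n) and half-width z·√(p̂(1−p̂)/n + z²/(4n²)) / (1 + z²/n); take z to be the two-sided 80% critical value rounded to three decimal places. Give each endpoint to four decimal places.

p̂ = 89/178 = 0.50000; z = 1.282, so z² = 1.643524.
1 + z²/n = 1.009233.
Center = (0.50000 + 0.004617)/1.009233 = 0.50000.
Radicand: p̂(1−p̂)/n + z²/(4n²) = 0.001404494 + 0.000012968 = 0.001417462.
Half-width = 1.282·√0.001417462/1.009233 = 0.04782.
Interval: 0.50000 ± 0.04782 → (0.4522, 0.5478).

(0.4522, 0.5478)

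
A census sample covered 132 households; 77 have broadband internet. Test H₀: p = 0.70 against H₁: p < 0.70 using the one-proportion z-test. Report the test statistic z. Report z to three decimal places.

z = -2.925

Sample proportion p̂ = 77/132 = 0.58333.
SE₀ = √(0.70·0.30/132) = 0.039886.
z = (p̂ − p₀)/SE = (0.58333 − 0.70)/0.039886 = -2.925.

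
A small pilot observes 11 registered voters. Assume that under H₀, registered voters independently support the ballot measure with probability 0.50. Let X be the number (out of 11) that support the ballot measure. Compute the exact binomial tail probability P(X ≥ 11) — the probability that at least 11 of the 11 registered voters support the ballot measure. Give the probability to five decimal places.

P = 0.00049

X ~ Binomial(n=11, p=0.50).
P(X ≥ 11) = C(11,11)·0.50^11·0.50^0.
= 0.000488 = 0.00049.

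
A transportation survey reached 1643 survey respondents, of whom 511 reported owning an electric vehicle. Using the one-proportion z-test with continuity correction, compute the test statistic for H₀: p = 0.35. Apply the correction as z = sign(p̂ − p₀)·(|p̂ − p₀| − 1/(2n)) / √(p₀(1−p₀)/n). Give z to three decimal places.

z = -3.287

p̂ = 511/1643 = 0.31102. p̂ − p₀ = -0.038984.
Continuity correction 1/(2n) = 1/3286 = 0.000304.
Corrected numerator: |-0.038984| − 0.000304 = 0.038680.
SE₀ = √(0.35·0.65/1643) = 0.011767.
z = −0.038680/0.011767 = -3.287.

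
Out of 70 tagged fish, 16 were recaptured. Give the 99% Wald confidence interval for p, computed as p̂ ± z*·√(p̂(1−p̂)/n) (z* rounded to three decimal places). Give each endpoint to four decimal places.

(0.0993, 0.3579)

p̂ = 16/70 = 0.22857.
Standard error of p̂: √(0.176327/70) = √0.002518950 = 0.050189.
z* = 2.576 at the 99% level.
Margin of error: 2.576 × 0.050189 = 0.12929.
Interval: 0.22857 ± 0.12929 → (0.0993, 0.3579).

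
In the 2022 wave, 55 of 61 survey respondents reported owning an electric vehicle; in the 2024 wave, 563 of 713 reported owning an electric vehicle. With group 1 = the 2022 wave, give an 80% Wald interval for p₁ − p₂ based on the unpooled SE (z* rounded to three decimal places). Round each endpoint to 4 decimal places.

p̂₁ = 55/61 = 0.90164, p̂₂ = 563/713 = 0.78962; p̂₁ − p̂₂ = 0.11202.
SE = √(0.001453866 + 0.000232987) = √0.001686853 = 0.041071.
The 80% critical value is z* = 1.282. Margin of error = 0.05265.
CI: 0.11202 ± 0.05265 = (0.0594, 0.1647).

(0.0594, 0.1647)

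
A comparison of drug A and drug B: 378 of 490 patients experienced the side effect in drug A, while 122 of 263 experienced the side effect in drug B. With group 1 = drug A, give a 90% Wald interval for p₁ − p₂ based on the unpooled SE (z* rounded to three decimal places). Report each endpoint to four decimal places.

p̂₁ = 0.77143, p̂₂ = 0.46388, so the observed difference is 0.30755.
Unpooled SE = √(p̂₁(1−p̂₁)/n₁ + p̂₂(1−p̂₂)/n₂) = √(0.000359850 + 0.000945609) = 0.036131.
z* = 1.645 at the 90% level. Margin = 1.645·0.036131 = 0.05944.
CI: 0.30755 ± 0.05944 = (0.2481, 0.3670).

(0.2481, 0.3670)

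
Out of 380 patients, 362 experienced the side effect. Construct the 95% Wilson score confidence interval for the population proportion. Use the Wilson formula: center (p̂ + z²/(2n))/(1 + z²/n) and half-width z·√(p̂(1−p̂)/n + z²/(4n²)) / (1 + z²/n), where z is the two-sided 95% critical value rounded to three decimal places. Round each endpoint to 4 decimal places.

Here p̂ = 362/380 = 0.95263 and z = 1.960 (z² = 3.841600).
Denominator 1 + z²/n = 1 + 3.841600/380 = 1.010109.
Adjusted center: (0.95263 + z²/(2n))/1.010109 = 0.94810.
Radicand: p̂(1−p̂)/n + z²/(4n²) = 0.000118749 + 0.000006651 = 0.000125400.
Half-width = 1.960·√0.000125400/1.010109 = 0.02173.
CI: 0.94810 ± 0.02173 = (0.9264, 0.9698).

(0.9264, 0.9698)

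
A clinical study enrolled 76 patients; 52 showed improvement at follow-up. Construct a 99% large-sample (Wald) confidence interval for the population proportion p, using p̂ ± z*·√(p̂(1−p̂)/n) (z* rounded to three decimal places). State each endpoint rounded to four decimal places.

p̂ = 52/76 = 0.68421.
SE(p̂) = √(0.68421·0.31579/76) = 0.053320.
The 99% critical value is z* = 2.576.
Margin = 2.576·0.053320 = 0.13735.
CI: 0.68421 ± 0.13735 = (0.5469, 0.8216).

(0.5469, 0.8216)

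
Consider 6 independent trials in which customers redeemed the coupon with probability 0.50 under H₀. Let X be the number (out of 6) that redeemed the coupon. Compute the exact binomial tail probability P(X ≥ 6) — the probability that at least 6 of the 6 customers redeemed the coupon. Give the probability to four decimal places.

P = 0.0156

X ~ Binomial(n=6, p=0.50).
P(X ≥ 6) = C(6,6)·0.50^6·0.50^0.
= 0.015625 = 0.0156.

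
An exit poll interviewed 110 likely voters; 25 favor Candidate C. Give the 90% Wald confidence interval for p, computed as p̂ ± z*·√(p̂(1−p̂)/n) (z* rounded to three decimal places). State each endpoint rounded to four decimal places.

p̂ = 25/110 = 0.22727.
SE(p̂) = √(0.22727·0.77273/110) = 0.039957.
z* = 1.645 at the 90% level.
Margin = 1.645·0.039957 = 0.06573.
CI: 0.22727 ± 0.06573 = (0.1615, 0.2930).

(0.1615, 0.2930)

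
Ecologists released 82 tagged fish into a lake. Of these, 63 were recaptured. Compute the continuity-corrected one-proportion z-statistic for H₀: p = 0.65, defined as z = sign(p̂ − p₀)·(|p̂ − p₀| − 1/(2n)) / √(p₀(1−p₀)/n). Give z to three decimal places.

z = 2.130

With x = 63 successes in n = 82, p̂ = 0.76829. p̂ − p₀ = 0.118293.
1/(2n) = 0.006098.
Corrected numerator: |0.118293| − 0.006098 = 0.112195.
SE₀ = √(0.65·0.35/82) = 0.052672.
z = +0.112195/0.052672 = 2.130.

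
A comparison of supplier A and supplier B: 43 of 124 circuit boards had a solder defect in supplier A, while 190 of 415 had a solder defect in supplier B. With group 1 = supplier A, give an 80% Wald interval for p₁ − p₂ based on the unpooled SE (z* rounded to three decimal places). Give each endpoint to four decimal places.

(-0.1742, -0.0479)

p̂₁ = 0.34677, p̂₂ = 0.45783, so the observed difference is -0.11106.
SE = √(0.001826789 + 0.000598125) = √0.002424914 = 0.049243.
For 80% confidence, z* = 1.282. Margin of error = 0.06313.
CI: -0.11106 ± 0.06313 = (-0.1742, -0.0479).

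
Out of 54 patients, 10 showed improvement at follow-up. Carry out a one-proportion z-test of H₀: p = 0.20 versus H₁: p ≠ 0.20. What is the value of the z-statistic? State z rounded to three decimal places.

The sample proportion is 10/54 = 0.18519.
Null standard error: √(0.20·0.80/54) = √0.002962963 = 0.054433.
Test statistic: z = -0.01481/0.054433 = -0.272.

z = -0.272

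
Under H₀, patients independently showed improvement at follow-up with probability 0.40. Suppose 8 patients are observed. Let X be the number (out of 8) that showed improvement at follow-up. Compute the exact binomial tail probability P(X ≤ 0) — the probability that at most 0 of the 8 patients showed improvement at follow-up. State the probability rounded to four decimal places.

X is binomial with n = 8 and p = 0.40.
P(X ≤ 0) = C(8,0)·0.40^0·0.60^8.
= 0.016796 = 0.0168.

P = 0.0168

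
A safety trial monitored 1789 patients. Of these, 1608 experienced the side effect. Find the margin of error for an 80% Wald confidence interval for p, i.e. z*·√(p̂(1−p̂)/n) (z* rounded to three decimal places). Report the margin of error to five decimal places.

ME = 0.00914

The sample proportion is 1608/1789 = 0.89883.
SE(p̂) = √(0.89883·0.10117/1789) = 0.007130.
The 80% critical value is z* = 1.282.
Margin of error = z*·SE = 1.282 × 0.007130 = 0.00914.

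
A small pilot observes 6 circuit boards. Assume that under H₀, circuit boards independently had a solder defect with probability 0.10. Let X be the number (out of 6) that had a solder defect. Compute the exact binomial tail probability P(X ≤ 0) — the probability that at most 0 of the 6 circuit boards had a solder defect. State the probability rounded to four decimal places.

P = 0.5314

X is binomial with n = 6 and p = 0.10.
P(X ≤ 0) = C(6,0)·0.10^0·0.90^6.
= 0.531441 = 0.5314.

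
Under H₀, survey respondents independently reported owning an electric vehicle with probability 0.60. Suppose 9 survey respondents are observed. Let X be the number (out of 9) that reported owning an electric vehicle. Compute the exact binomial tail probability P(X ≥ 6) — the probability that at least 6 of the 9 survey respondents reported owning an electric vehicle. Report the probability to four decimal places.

X ~ Binomial(n=9, p=0.60).
P(X ≥ 6) = C(9,6)·0.60^6·0.40^3 + C(9,7)·0.60^7·0.40^2 + C(9,8)·0.60^8·0.40^1 + C(9,9)·0.60^9·0.40^0.
= 0.250823 + 0.161243 + 0.060466 + 0.010078 = 0.4826.

P = 0.4826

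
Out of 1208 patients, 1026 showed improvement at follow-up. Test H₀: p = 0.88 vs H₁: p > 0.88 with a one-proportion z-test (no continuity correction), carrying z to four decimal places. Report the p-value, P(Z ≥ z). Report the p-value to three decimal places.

p-value = 0.999

The sample proportion is 1026/1208 = 0.84934.
Null standard error: √(0.88·0.12/1208) = √0.000087417 = 0.009350.
z = (p̂ − p₀)/SE = (1026/1208 − 0.88)/0.009350 ≈ -3.2795.
From the standard normal, P(Z ≥ z) = 0.999.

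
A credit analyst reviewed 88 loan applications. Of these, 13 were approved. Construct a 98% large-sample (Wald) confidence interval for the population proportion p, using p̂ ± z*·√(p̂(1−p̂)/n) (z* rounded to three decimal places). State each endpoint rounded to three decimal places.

(0.060, 0.236)

Sample proportion p̂ = 13/88 = 0.14773.
SE(p̂) = √(0.14773·0.85227/88) = 0.037825.
The 98% critical value is z* = 2.326.
Margin = 2.326·0.037825 = 0.08798.
CI: 0.14773 ± 0.08798 = (0.060, 0.236).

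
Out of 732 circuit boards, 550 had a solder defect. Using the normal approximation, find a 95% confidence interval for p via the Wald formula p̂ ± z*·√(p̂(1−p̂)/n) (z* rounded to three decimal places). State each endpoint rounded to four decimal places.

(0.7201, 0.7827)

The sample proportion is 550/732 = 0.75137.
SE = √(p̂(1−p̂)/n) = √(0.186815/732) = 0.015975.
For 95% confidence, z* = 1.960.
Margin = 1.960·0.015975 = 0.03131.
CI: 0.75137 ± 0.03131 = (0.7201, 0.7827).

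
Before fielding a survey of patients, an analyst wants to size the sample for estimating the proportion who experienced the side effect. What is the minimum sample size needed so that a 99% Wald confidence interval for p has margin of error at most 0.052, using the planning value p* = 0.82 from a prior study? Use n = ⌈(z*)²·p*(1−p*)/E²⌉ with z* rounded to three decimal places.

For 99% confidence, z* = 2.576.
p*(1−p*) = 0.1476.
Required n before rounding: 6.635776 × 0.1476 / 0.052² = 362.219.
Rounding up, n = 363.

n = 363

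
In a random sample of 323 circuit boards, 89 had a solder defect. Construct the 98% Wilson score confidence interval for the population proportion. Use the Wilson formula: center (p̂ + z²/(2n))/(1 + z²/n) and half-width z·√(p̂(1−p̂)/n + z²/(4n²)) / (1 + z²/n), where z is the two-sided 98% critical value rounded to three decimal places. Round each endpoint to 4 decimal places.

(0.2218, 0.3367)

Here p̂ = 89/323 = 0.27554 and z = 2.326 (z² = 5.410276).
1 + z²/n = 1.016750.
Adjusted center: (0.27554 + z²/(2n))/1.016750 = 0.27924.
Radicand: p̂(1−p̂)/n + z²/(4n²) = 0.000618014 + 0.000012964 = 0.000630978.
Half-width = z·√(radicand)/denom = 2.326·0.025119/1.016750 = 0.05746.
So the interval runs from 0.2218 to 0.3367.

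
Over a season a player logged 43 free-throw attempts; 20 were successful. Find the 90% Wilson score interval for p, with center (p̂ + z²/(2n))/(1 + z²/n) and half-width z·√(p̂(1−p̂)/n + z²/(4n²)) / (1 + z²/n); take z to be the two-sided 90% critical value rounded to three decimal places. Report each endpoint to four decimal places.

Here p̂ = 20/43 = 0.46512 and z = 1.645 (z² = 2.706025).
1 + z²/n = 1.062931.
Adjusted center: (0.46512 + z²/(2n))/1.062931 = 0.46718.
Radicand: p̂(1−p̂)/n + z²/(4n²) = 0.005785654 + 0.000365877 = 0.006151531.
Half-width = 1.645·√0.006151531/1.062931 = 0.12138.
CI: 0.46718 ± 0.12138 = (0.3458, 0.5886).

(0.3458, 0.5886)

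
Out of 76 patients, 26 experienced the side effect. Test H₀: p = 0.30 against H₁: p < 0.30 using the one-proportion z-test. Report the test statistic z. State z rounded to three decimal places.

z = 0.801

The sample proportion is 26/76 = 0.34211.
Null standard error: √(0.30·0.70/76) = √0.002763158 = 0.052566.
Test statistic: z = 0.04211/0.052566 = 0.801.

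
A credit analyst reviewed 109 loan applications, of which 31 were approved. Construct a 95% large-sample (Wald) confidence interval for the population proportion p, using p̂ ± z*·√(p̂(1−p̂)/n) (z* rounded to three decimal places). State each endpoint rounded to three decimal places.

Sample proportion p̂ = 31/109 = 0.28440.
SE(p̂) = √(0.28440·0.71560/109) = 0.043210.
The 95% critical value is z* = 1.960.
Margin of error: 1.960 × 0.043210 = 0.08469.
CI: 0.28440 ± 0.08469 = (0.200, 0.369).

(0.200, 0.369)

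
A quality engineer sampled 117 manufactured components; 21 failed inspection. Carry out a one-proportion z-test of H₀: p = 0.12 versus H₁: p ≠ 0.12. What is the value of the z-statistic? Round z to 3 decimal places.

z = 1.980

The sample proportion is 21/117 = 0.17949.
SE₀ = √(0.12·0.88/117) = 0.030043.
Test statistic: z = 0.05949/0.030043 = 1.980.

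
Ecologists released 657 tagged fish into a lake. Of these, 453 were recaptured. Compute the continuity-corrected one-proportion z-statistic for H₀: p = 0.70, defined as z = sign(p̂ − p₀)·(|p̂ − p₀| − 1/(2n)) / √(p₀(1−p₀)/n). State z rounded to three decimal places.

z = -0.545

The sample proportion is 453/657 = 0.68950. p̂ − p₀ = -0.010502.
Continuity correction 1/(2n) = 1/1314 = 0.000761.
Corrected numerator: |-0.010502| − 0.000761 = 0.009741.
Under H₀, SE = √(p₀(1−p₀)/n) = √(0.70·0.30/657) = √0.000319635 = 0.017878.
z = −0.009741/0.017878 = -0.545.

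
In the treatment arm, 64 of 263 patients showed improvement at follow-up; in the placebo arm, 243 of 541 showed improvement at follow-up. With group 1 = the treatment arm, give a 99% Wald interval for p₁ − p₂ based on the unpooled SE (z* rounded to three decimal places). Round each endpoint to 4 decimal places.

(-0.2935, -0.1182)

p̂₁ = 0.24335, p̂₂ = 0.44917, so the observed difference is -0.20582.
SE = √(0.000700109 + 0.000457331) = √0.001157440 = 0.034021.
z* = 2.576 at the 99% level. Margin = 2.576·0.034021 = 0.08764.
CI: -0.20582 ± 0.08764 = (-0.2935, -0.1182).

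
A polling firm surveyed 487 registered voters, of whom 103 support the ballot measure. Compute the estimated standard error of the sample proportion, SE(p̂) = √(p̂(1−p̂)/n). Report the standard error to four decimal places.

p̂ = 103/487 = 0.21150.
p̂(1−p̂) = 0.166768.
Dividing by n and taking the root: √0.000342439 = 0.0185.

SE = 0.0185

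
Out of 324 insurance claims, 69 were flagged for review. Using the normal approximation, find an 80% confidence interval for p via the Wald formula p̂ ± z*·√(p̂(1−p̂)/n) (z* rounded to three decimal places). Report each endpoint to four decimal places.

(0.1838, 0.2421)

Sample proportion p̂ = 69/324 = 0.21296.
Standard error of p̂: √(0.167610/324) = √0.000517314 = 0.022745.
z* = 1.282 at the 80% level.
Margin of error: 1.282 × 0.022745 = 0.02916.
So the interval runs from 0.1838 to 0.2421.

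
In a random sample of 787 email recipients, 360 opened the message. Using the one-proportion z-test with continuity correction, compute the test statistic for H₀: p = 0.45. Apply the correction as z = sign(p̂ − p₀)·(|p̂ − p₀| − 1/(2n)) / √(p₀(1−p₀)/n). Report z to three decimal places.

z = 0.383

With x = 360 successes in n = 787, p̂ = 0.45743. p̂ − p₀ = 0.007433.
1/(2n) = 0.000635.
Corrected numerator: |0.007433| − 0.000635 = 0.006798.
Under H₀, SE = √(p₀(1−p₀)/n) = √(0.45·0.55/787) = √0.000314485 = 0.017734.
z = (+)0.006798/0.017734 = 0.383.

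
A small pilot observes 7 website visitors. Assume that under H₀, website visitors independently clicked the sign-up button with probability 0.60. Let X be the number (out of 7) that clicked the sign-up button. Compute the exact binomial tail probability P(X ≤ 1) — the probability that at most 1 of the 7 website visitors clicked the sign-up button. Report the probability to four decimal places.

X is binomial with n = 7 and p = 0.60.
P(X ≤ 1) = C(7,0)·0.60^0·0.40^7 + C(7,1)·0.60^1·0.40^6.
= 0.001638 + 0.017203 = 0.0188.

P = 0.0188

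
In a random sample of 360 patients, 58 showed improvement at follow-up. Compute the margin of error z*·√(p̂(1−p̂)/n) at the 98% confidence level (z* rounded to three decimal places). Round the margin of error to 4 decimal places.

p̂ = 58/360 = 0.16111.
SE = √(p̂(1−p̂)/n) = √(0.135154/360) = 0.019376.
For 98% confidence, z* = 2.326.
Margin of error = z*·SE = 2.326 × 0.019376 = 0.0451.

ME = 0.0451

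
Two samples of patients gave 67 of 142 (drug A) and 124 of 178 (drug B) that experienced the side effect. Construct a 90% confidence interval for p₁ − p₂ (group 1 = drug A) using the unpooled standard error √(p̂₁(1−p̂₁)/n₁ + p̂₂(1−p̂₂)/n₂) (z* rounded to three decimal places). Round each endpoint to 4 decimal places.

p̂₁ = 67/142 = 0.47183, p̂₂ = 124/178 = 0.69663; p̂₁ − p̂₂ = -0.22480.
Unpooled SE = √(p̂₁(1−p̂₁)/n₁ + p̂₂(1−p̂₂)/n₂) = √(0.001754975 + 0.001187286) = 0.054243.
The 90% critical value is z* = 1.645. Margin of error = 0.08923.
So the interval runs from -0.3140 to -0.1356.

(-0.3140, -0.1356)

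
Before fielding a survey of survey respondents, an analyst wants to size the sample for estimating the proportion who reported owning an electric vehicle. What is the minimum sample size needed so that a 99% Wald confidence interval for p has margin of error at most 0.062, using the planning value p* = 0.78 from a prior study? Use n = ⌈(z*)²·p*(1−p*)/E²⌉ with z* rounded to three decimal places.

For 99% confidence, z* = 2.576.
p*(1−p*) = 0.78·0.22 = 0.1716.
(z*)²·p*(1−p*)/E² = 6.635776·0.1716/0.003844 = 296.228.
Rounding up, n = 297.

n = 297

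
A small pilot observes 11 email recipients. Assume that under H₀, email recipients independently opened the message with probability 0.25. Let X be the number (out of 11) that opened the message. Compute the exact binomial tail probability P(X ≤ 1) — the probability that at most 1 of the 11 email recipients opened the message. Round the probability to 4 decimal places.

P = 0.1971

X is binomial with n = 11 and p = 0.25.
P(X ≤ 1) = C(11,0)·0.25^0·0.75^11 + C(11,1)·0.25^1·0.75^10.
= 0.042235 + 0.154862 = 0.1971.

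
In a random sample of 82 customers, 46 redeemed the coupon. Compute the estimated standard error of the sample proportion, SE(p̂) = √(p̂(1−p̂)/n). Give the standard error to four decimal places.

SE = 0.0548

The sample proportion is 46/82 = 0.56098.
p̂(1−p̂) = 0.56098·0.43902 = 0.246281.
Dividing by n and taking the root: √0.003003427 = 0.0548.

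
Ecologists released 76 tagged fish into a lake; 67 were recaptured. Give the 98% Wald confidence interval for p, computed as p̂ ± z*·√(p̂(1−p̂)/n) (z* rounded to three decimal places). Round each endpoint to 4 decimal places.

The sample proportion is 67/76 = 0.88158.
SE(p̂) = √(0.88158·0.11842/76) = 0.037063.
For 98% confidence, z* = 2.326.
Margin = 2.326·0.037063 = 0.08621.
Interval: 0.88158 ± 0.08621 → (0.7954, 0.9678).

(0.7954, 0.9678)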